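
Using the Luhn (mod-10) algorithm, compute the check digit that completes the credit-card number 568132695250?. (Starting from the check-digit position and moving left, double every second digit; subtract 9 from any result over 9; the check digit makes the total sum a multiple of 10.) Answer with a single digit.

Partial digits right→left: 0 5 2 5 9 6 2 3 1 8 6 5
Double every second digit counting from the check-digit position (so the 1st, 3rd, 5th, ... of the partial from the right).
  doubled (with −9 where >9): 0 4 9 4 2 3 → sum 22
  kept as-is: 5 5 6 3 8 5 → sum 32
Total = 22 + 32 = 54.
Check digit = (10 − (54 mod 10)) mod 10 = 6.

6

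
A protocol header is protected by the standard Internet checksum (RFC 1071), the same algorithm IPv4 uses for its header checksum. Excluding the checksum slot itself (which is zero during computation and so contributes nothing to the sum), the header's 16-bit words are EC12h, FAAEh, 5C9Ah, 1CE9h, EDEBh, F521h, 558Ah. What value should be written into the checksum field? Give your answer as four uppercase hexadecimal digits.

One's-complement addition (fold any carry out of bit 15 back into bit 0):
  0xEC12 + 0xFAAE = 0x1E6C0 → wrap carry → 0xE6C1
  0xE6C1 + 0x5C9A = 0x1435B → wrap carry → 0x435C
  0x435C + 0x1CE9 = 0x06045
  0x6045 + 0xEDEB = 0x14E30 → wrap carry → 0x4E31
  0x4E31 + 0xF521 = 0x14352 → wrap carry → 0x4353
  0x4353 + 0x558A = 0x098DD
One's-complement sum = 0x98DD.
Checksum = ~0x98DD & 0xFFFF = 0x6722.

6722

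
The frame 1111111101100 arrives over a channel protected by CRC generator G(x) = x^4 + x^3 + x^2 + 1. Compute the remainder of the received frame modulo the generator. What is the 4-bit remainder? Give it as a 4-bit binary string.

Modulo-2 division of 1111111101100 by 11101:
  pos 0: 11111 XOR 11101 = 00010
  pos 3: 10111 XOR 11101 = 01010
  pos 4: 10100 XOR 11101 = 01001
  pos 5: 10011 XOR 11101 = 01110
  pos 6: 11101 XOR 11101 = 00000
Remainder = 0000 (zero — the frame passes the CRC check).

0000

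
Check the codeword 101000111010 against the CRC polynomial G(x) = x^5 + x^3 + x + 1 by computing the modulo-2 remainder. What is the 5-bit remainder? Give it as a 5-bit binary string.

00000

Modulo-2 division of 101000111010 by 101011:
  pos 0: 101000 XOR 101011 = 000011
  pos 4: 111110 XOR 101011 = 010101
  pos 5: 101011 XOR 101011 = 000000
Remainder = 00000 (zero — the frame passes the CRC check).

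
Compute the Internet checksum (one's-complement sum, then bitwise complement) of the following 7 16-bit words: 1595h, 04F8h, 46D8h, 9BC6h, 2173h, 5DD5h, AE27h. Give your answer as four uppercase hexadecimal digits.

One's-complement addition (fold any carry out of bit 15 back into bit 0):
  0x1595 + 0x04F8 = 0x01A8D
  0x1A8D + 0x46D8 = 0x06165
  0x6165 + 0x9BC6 = 0x0FD2B
  0xFD2B + 0x2173 = 0x11E9E → wrap carry → 0x1E9F
  0x1E9F + 0x5DD5 = 0x07C74
  0x7C74 + 0xAE27 = 0x12A9B → wrap carry → 0x2A9C
One's-complement sum = 0x2A9C.
Checksum = ~0x2A9C & 0xFFFF = 0xD563.

D563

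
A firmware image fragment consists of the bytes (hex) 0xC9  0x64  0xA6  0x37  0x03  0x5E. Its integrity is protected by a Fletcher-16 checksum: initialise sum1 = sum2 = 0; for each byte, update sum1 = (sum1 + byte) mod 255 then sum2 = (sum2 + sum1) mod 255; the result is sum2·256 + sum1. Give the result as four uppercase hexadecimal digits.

556D

Running sums (mod 255):
  after byte 0 (0xC9): sum1=201, sum2=201
  after byte 1 (0x64): sum1=46, sum2=247
  after byte 2 (0xA6): sum1=212, sum2=204
  after byte 3 (0x37): sum1=12, sum2=216
  after byte 4 (0x03): sum1=15, sum2=231
  after byte 5 (0x5E): sum1=109, sum2=85
Checksum = sum2·256 + sum1 = 85·256 + 109 = 21869 = 0x556D.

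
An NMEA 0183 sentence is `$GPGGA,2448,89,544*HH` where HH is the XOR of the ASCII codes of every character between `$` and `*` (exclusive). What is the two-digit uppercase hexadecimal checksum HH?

44

XOR the ASCII codes of the payload characters:
  'G' = 0x47 → acc = 0x47
  'P' = 0x50 → acc = 0x17
  'G' = 0x47 → acc = 0x50
  'G' = 0x47 → acc = 0x17
  'A' = 0x41 → acc = 0x56
  ',' = 0x2C → acc = 0x7A
  '2' = 0x32 → acc = 0x48
  '4' = 0x34 → acc = 0x7C
  '4' = 0x34 → acc = 0x48
  '8' = 0x38 → acc = 0x70
  ',' = 0x2C → acc = 0x5C
  '8' = 0x38 → acc = 0x64
  '9' = 0x39 → acc = 0x5D
  ',' = 0x2C → acc = 0x71
  '5' = 0x35 → acc = 0x44
  '4' = 0x34 → acc = 0x70
  '4' = 0x34 → acc = 0x44
Checksum = 0x44.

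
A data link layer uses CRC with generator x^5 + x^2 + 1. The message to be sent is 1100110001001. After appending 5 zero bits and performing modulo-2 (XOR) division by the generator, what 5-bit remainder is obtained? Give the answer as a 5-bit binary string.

10010

Append 5 zeros: 110011000100100000. Divide by 100101 (XOR where the leading bit is 1):
  pos 0: 110011 XOR 100101 = 010110
  pos 1: 101100 XOR 100101 = 001001
  pos 3: 100100 XOR 100101 = 000001
  pos 8: 110010 XOR 100101 = 010111
  pos 9: 101110 XOR 100101 = 001011
  pos 11: 101100 XOR 100101 = 001001
Remainder (last 5 bits) = 10010. This is the CRC / FCS.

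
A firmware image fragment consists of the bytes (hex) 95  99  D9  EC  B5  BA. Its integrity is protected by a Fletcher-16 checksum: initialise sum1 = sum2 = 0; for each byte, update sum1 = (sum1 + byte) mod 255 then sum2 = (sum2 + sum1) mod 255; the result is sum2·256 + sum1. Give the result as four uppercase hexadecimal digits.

D566

Running sums (mod 255):
  after byte 0 (95): sum1=149, sum2=149
  after byte 1 (99): sum1=47, sum2=196
  after byte 2 (D9): sum1=9, sum2=205
  after byte 3 (EC): sum1=245, sum2=195
  after byte 4 (B5): sum1=171, sum2=111
  after byte 5 (BA): sum1=102, sum2=213
Checksum = sum2·256 + sum1 = 213·256 + 102 = 54630 = 0xD566.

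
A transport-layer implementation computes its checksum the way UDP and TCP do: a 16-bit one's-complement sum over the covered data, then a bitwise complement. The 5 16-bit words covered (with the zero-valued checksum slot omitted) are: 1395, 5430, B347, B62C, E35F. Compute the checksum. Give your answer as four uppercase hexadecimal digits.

One's-complement addition (fold any carry out of bit 15 back into bit 0):
  0x1395 + 0x5430 = 0x067C5
  0x67C5 + 0xB347 = 0x11B0C → wrap carry → 0x1B0D
  0x1B0D + 0xB62C = 0x0D139
  0xD139 + 0xE35F = 0x1B498 → wrap carry → 0xB499
One's-complement sum = 0xB499.
Checksum = ~0xB499 & 0xFFFF = 0x4B66.

4B66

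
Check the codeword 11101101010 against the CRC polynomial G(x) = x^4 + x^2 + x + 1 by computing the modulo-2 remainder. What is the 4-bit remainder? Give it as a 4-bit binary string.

Modulo-2 division of 11101101010 by 10111:
  pos 0: 11101 XOR 10111 = 01010
  pos 1: 10101 XOR 10111 = 00010
  pos 4: 10010 XOR 10111 = 00101
  pos 6: 10110 XOR 10111 = 00001
Remainder = 0001 (nonzero — an error is detected).

0001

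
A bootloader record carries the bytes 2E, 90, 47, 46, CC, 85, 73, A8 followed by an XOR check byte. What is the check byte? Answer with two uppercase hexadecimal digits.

XOR the bytes together:
  start with 0x2E
  0x2E ⊕ 0x90 = 0xBE
  0xBE ⊕ 0x47 = 0xF9
  0xF9 ⊕ 0x46 = 0xBF
  0xBF ⊕ 0xCC = 0x73
  0x73 ⊕ 0x85 = 0xF6
  0xF6 ⊕ 0x73 = 0x85
  0x85 ⊕ 0xA8 = 0x2D

2D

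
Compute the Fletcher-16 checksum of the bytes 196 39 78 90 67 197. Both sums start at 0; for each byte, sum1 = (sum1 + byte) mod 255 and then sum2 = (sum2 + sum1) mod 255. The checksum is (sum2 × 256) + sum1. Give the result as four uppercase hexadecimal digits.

Running sums (mod 255):
  after byte 0 (196): sum1=196, sum2=196
  after byte 1 (39): sum1=235, sum2=176
  after byte 2 (78): sum1=58, sum2=234
  after byte 3 (90): sum1=148, sum2=127
  after byte 4 (67): sum1=215, sum2=87
  after byte 5 (197): sum1=157, sum2=244
Checksum = sum2·256 + sum1 = 244·256 + 157 = 62621 = 0xF49D.

F49D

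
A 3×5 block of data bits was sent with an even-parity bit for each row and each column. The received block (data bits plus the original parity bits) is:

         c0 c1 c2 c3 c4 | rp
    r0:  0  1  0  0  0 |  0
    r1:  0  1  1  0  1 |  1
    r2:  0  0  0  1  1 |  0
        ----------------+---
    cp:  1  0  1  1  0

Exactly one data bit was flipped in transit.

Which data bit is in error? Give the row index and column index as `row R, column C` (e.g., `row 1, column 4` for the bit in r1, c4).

row 0, column 0

Recompute each row's even parity and compare to rp:
  r0: data parity 1, sent rp 0 → mismatch
  r1: data parity 1, sent rp 1 → ok
  r2: data parity 0, sent rp 0 → ok
Recompute each column's even parity and compare to cp:
  c0: data parity 0, sent cp 1 → mismatch
  c1: data parity 0, sent cp 0 → ok
  c2: data parity 1, sent cp 1 → ok
  c3: data parity 1, sent cp 1 → ok
  c4: data parity 0, sent cp 0 → ok
Exactly one row (r0) and one column (c0) fail → the flipped bit is at their intersection.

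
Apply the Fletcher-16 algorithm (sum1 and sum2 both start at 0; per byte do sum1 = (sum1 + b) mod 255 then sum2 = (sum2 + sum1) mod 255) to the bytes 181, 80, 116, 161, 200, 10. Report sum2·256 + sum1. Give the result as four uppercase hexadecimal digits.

26EE

Running sums (mod 255):
  after byte 0 (181): sum1=181, sum2=181
  after byte 1 (80): sum1=6, sum2=187
  after byte 2 (116): sum1=122, sum2=54
  after byte 3 (161): sum1=28, sum2=82
  after byte 4 (200): sum1=228, sum2=55
  after byte 5 (10): sum1=238, sum2=38
Checksum = sum2·256 + sum1 = 38·256 + 238 = 9966 = 0x26EE.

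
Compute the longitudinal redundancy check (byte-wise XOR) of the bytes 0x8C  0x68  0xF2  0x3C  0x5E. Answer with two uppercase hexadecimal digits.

XOR the bytes together:
  start with 0x8C
  0x8C ⊕ 0x68 = 0xE4
  0xE4 ⊕ 0xF2 = 0x16
  0x16 ⊕ 0x3C = 0x2A
  0x2A ⊕ 0x5E = 0x74

74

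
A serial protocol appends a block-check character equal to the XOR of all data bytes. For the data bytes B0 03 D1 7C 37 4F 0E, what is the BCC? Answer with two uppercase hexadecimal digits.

68

XOR the bytes together:
  start with 0xB0
  0xB0 ⊕ 0x03 = 0xB3
  0xB3 ⊕ 0xD1 = 0x62
  0x62 ⊕ 0x7C = 0x1E
  0x1E ⊕ 0x37 = 0x29
  0x29 ⊕ 0x4F = 0x66
  0x66 ⊕ 0x0E = 0x68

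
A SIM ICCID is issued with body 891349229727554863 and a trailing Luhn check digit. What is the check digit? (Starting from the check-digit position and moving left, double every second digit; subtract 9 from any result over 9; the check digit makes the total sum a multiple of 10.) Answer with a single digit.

Partial digits right→left: 3 6 8 4 5 5 7 2 7 9 2 2 9 4 3 1 9 8
Double every second digit counting from the check-digit position (so the 1st, 3rd, 5th, ... of the partial from the right).
  doubled (with −9 where >9): 6 7 1 5 5 4 9 6 9 → sum 52
  kept as-is: 6 4 5 2 9 2 4 1 8 → sum 41
Total = 52 + 41 = 93.
Check digit = (10 − (93 mod 10)) mod 10 = 7.

7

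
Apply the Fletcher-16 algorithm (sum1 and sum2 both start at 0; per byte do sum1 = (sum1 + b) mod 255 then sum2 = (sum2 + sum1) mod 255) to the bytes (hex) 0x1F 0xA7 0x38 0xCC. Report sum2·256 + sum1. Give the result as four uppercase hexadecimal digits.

Running sums (mod 255):
  after byte 0 (0x1F): sum1=31, sum2=31
  after byte 1 (0xA7): sum1=198, sum2=229
  after byte 2 (0x38): sum1=254, sum2=228
  after byte 3 (0xCC): sum1=203, sum2=176
Checksum = sum2·256 + sum1 = 176·256 + 203 = 45259 = 0xB0CB.

B0CB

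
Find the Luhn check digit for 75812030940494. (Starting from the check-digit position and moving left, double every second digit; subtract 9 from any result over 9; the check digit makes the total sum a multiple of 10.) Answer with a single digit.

Partial digits right→left: 4 9 4 0 4 9 0 3 0 2 1 8 5 7
Double every second digit counting from the check-digit position (so the 1st, 3rd, 5th, ... of the partial from the right).
  doubled (with −9 where >9): 8 8 8 0 0 2 1 → sum 27
  kept as-is: 9 0 9 3 2 8 7 → sum 38
Total = 27 + 38 = 65.
Check digit = (10 − (65 mod 10)) mod 10 = 5.

5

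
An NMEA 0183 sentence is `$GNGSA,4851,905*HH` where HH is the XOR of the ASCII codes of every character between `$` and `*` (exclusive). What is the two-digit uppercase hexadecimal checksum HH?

XOR the ASCII codes of the payload characters:
  'G' = 0x47 → acc = 0x47
  'N' = 0x4E → acc = 0x09
  'G' = 0x47 → acc = 0x4E
  'S' = 0x53 → acc = 0x1D
  'A' = 0x41 → acc = 0x5C
  ',' = 0x2C → acc = 0x70
  '4' = 0x34 → acc = 0x44
  '8' = 0x38 → acc = 0x7C
  '5' = 0x35 → acc = 0x49
  '1' = 0x31 → acc = 0x78
  ',' = 0x2C → acc = 0x54
  '9' = 0x39 → acc = 0x6D
  '0' = 0x30 → acc = 0x5D
  '5' = 0x35 → acc = 0x68
Checksum = 0x68.

68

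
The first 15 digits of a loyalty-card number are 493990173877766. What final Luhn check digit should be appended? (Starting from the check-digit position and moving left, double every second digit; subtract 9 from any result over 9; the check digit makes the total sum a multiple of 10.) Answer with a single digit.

Partial digits right→left: 6 6 7 7 7 8 3 7 1 0 9 9 3 9 4
Double every second digit counting from the check-digit position (so the 1st, 3rd, 5th, ... of the partial from the right).
  doubled (with −9 where >9): 3 5 5 6 2 9 6 8 → sum 44
  kept as-is: 6 7 8 7 0 9 9 → sum 46
Total = 44 + 46 = 90.
Check digit = (10 − (90 mod 10)) mod 10 = 0.

0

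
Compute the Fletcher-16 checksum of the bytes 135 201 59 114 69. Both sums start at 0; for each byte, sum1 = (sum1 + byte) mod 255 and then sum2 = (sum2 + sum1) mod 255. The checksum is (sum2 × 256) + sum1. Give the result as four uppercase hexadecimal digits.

Running sums (mod 255):
  after byte 0 (135): sum1=135, sum2=135
  after byte 1 (201): sum1=81, sum2=216
  after byte 2 (59): sum1=140, sum2=101
  after byte 3 (114): sum1=254, sum2=100
  after byte 4 (69): sum1=68, sum2=168
Checksum = sum2·256 + sum1 = 168·256 + 68 = 43076 = 0xA844.

A844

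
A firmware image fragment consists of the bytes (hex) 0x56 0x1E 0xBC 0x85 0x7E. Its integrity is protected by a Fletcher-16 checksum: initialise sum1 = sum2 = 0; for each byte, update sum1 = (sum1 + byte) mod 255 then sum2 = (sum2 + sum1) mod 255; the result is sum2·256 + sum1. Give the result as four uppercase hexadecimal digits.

E735

Running sums (mod 255):
  after byte 0 (0x56): sum1=86, sum2=86
  after byte 1 (0x1E): sum1=116, sum2=202
  after byte 2 (0xBC): sum1=49, sum2=251
  after byte 3 (0x85): sum1=182, sum2=178
  after byte 4 (0x7E): sum1=53, sum2=231
Checksum = sum2·256 + sum1 = 231·256 + 53 = 59189 = 0xE735.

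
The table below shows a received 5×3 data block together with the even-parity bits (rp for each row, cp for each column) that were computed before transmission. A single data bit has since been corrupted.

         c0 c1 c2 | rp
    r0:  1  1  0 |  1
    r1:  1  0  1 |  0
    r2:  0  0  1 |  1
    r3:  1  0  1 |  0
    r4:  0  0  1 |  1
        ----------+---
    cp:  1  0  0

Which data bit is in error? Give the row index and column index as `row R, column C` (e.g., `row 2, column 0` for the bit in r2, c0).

Recompute each row's even parity and compare to rp:
  r0: data parity 0, sent rp 1 → mismatch
  r1: data parity 0, sent rp 0 → ok
  r2: data parity 1, sent rp 1 → ok
  r3: data parity 0, sent rp 0 → ok
  r4: data parity 1, sent rp 1 → ok
Recompute each column's even parity and compare to cp:
  c0: data parity 1, sent cp 1 → ok
  c1: data parity 1, sent cp 0 → mismatch
  c2: data parity 0, sent cp 0 → ok
Exactly one row (r0) and one column (c1) fail → the flipped bit is at their intersection.

row 0, column 1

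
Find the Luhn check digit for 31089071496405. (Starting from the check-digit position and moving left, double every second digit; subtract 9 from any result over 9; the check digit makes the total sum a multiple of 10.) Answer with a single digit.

2

Partial digits right→left: 5 0 4 6 9 4 1 7 0 9 8 0 1 3
Double every second digit counting from the check-digit position (so the 1st, 3rd, 5th, ... of the partial from the right).
  doubled (with −9 where >9): 1 8 9 2 0 7 2 → sum 29
  kept as-is: 0 6 4 7 9 0 3 → sum 29
Total = 29 + 29 = 58.
Check digit = (10 − (58 mod 10)) mod 10 = 2.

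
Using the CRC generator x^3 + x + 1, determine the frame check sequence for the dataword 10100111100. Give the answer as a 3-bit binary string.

Append 3 zeros: 10100111100000. Divide by 1011 (XOR where the leading bit is 1):
  pos 0: 1010 XOR 1011 = 0001
  pos 3: 1011 XOR 1011 = 0000
  pos 7: 1100 XOR 1011 = 0111
  pos 8: 1110 XOR 1011 = 0101
  pos 9: 1010 XOR 1011 = 0001
Remainder (last 3 bits) = 010. This is the CRC / FCS.

010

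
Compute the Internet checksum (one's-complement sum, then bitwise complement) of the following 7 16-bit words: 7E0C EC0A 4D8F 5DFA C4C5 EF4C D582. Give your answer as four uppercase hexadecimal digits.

One's-complement addition (fold any carry out of bit 15 back into bit 0):
  0x7E0C + 0xEC0A = 0x16A16 → wrap carry → 0x6A17
  0x6A17 + 0x4D8F = 0x0B7A6
  0xB7A6 + 0x5DFA = 0x115A0 → wrap carry → 0x15A1
  0x15A1 + 0xC4C5 = 0x0DA66
  0xDA66 + 0xEF4C = 0x1C9B2 → wrap carry → 0xC9B3
  0xC9B3 + 0xD582 = 0x19F35 → wrap carry → 0x9F36
One's-complement sum = 0x9F36.
Checksum = ~0x9F36 & 0xFFFF = 0x60C9.

60C9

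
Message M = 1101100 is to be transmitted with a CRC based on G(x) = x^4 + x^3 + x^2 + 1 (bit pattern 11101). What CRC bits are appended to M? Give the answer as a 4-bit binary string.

0011

Append 4 zeros: 11011000000. Divide by 11101 (XOR where the leading bit is 1):
  pos 0: 11011 XOR 11101 = 00110
  pos 2: 11000 XOR 11101 = 00101
  pos 4: 10100 XOR 11101 = 01001
  pos 5: 10010 XOR 11101 = 01111
  pos 6: 11110 XOR 11101 = 00011
Remainder (last 4 bits) = 0011. This is the CRC / FCS.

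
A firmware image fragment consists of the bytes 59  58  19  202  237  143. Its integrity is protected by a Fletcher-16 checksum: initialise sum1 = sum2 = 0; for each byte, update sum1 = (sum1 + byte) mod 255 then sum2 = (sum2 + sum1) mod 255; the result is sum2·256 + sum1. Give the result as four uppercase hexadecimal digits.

9ED0

Running sums (mod 255):
  after byte 0 (59): sum1=59, sum2=59
  after byte 1 (58): sum1=117, sum2=176
  after byte 2 (19): sum1=136, sum2=57
  after byte 3 (202): sum1=83, sum2=140
  after byte 4 (237): sum1=65, sum2=205
  after byte 5 (143): sum1=208, sum2=158
Checksum = sum2·256 + sum1 = 158·256 + 208 = 40656 = 0x9ED0.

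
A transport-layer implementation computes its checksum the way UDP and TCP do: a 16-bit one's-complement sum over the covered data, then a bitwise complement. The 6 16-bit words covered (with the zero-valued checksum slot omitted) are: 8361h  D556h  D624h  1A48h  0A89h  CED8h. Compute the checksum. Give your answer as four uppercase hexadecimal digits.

One's-complement addition (fold any carry out of bit 15 back into bit 0):
  0x8361 + 0xD556 = 0x158B7 → wrap carry → 0x58B8
  0x58B8 + 0xD624 = 0x12EDC → wrap carry → 0x2EDD
  0x2EDD + 0x1A48 = 0x04925
  0x4925 + 0x0A89 = 0x053AE
  0x53AE + 0xCED8 = 0x12286 → wrap carry → 0x2287
One's-complement sum = 0x2287.
Checksum = ~0x2287 & 0xFFFF = 0xDD78.

DD78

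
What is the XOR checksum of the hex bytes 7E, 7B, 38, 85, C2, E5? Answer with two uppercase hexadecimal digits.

XOR the bytes together:
  start with 0x7E
  0x7E ⊕ 0x7B = 0x05
  0x05 ⊕ 0x38 = 0x3D
  0x3D ⊕ 0x85 = 0xB8
  0xB8 ⊕ 0xC2 = 0x7A
  0x7A ⊕ 0xE5 = 0x9F

9F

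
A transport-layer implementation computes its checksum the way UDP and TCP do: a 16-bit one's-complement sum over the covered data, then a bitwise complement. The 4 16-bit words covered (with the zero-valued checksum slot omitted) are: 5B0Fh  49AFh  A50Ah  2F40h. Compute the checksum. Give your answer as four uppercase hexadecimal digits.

One's-complement addition (fold any carry out of bit 15 back into bit 0):
  0x5B0F + 0x49AF = 0x0A4BE
  0xA4BE + 0xA50A = 0x149C8 → wrap carry → 0x49C9
  0x49C9 + 0x2F40 = 0x07909
One's-complement sum = 0x7909.
Checksum = ~0x7909 & 0xFFFF = 0x86F6.

86F6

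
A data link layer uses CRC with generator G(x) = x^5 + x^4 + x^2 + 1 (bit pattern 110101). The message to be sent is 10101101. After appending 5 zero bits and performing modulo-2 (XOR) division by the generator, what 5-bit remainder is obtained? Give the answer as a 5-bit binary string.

Append 5 zeros: 1010110100000. Divide by 110101 (XOR where the leading bit is 1):
  pos 0: 101011 XOR 110101 = 011110
  pos 1: 111100 XOR 110101 = 001001
  pos 3: 100110 XOR 110101 = 010011
  pos 4: 100110 XOR 110101 = 010011
  pos 5: 100110 XOR 110101 = 010011
  pos 6: 100110 XOR 110101 = 010011
  pos 7: 100110 XOR 110101 = 010011
Remainder (last 5 bits) = 10011. This is the CRC / FCS.

10011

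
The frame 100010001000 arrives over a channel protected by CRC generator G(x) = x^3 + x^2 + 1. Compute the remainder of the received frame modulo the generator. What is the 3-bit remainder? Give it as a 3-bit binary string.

011

Modulo-2 division of 100010001000 by 1101:
  pos 0: 1000 XOR 1101 = 0101
  pos 1: 1011 XOR 1101 = 0110
  pos 2: 1100 XOR 1101 = 0001
  pos 5: 1001 XOR 1101 = 0100
  pos 6: 1000 XOR 1101 = 0101
  pos 7: 1010 XOR 1101 = 0111
  pos 8: 1110 XOR 1101 = 0011
Remainder = 011 (nonzero — an error is detected).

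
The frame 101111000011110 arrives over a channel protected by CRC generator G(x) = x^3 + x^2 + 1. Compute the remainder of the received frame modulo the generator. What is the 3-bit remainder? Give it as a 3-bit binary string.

Modulo-2 division of 101111000011110 by 1101:
  pos 0: 1011 XOR 1101 = 0110
  pos 1: 1101 XOR 1101 = 0000
  pos 5: 1000 XOR 1101 = 0101
  pos 6: 1010 XOR 1101 = 0111
  pos 7: 1111 XOR 1101 = 0010
  pos 9: 1011 XOR 1101 = 0110
  pos 10: 1101 XOR 1101 = 0000
Remainder = 000 (zero — the frame passes the CRC check).

000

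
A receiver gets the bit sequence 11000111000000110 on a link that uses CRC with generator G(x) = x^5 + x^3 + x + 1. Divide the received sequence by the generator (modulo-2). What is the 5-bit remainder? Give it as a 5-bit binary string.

Modulo-2 division of 11000111000000110 by 101011:
  pos 0: 110001 XOR 101011 = 011010
  pos 1: 110101 XOR 101011 = 011110
  pos 2: 111101 XOR 101011 = 010110
  pos 3: 101100 XOR 101011 = 000111
  pos 6: 111000 XOR 101011 = 010011
  pos 7: 100110 XOR 101011 = 001101
  pos 9: 110101 XOR 101011 = 011110
  pos 10: 111101 XOR 101011 = 010110
  pos 11: 101100 XOR 101011 = 000111
Remainder = 00111 (nonzero — an error is detected).

00111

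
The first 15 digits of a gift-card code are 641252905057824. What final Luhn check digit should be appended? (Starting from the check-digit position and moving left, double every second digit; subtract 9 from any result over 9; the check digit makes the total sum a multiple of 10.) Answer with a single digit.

1

Partial digits right→left: 4 2 8 7 5 0 5 0 9 2 5 2 1 4 6
Double every second digit counting from the check-digit position (so the 1st, 3rd, 5th, ... of the partial from the right).
  doubled (with −9 where >9): 8 7 1 1 9 1 2 3 → sum 32
  kept as-is: 2 7 0 0 2 2 4 → sum 17
Total = 32 + 17 = 49.
Check digit = (10 − (49 mod 10)) mod 10 = 1.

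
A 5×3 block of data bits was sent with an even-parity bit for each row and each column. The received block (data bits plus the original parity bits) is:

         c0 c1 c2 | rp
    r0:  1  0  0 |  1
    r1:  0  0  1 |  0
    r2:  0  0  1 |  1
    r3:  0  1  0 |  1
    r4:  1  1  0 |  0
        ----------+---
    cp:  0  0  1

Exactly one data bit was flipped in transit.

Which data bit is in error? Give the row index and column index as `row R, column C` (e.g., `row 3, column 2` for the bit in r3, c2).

row 1, column 2

Recompute each row's even parity and compare to rp:
  r0: data parity 1, sent rp 1 → ok
  r1: data parity 1, sent rp 0 → mismatch
  r2: data parity 1, sent rp 1 → ok
  r3: data parity 1, sent rp 1 → ok
  r4: data parity 0, sent rp 0 → ok
Recompute each column's even parity and compare to cp:
  c0: data parity 0, sent cp 0 → ok
  c1: data parity 0, sent cp 0 → ok
  c2: data parity 0, sent cp 1 → mismatch
Exactly one row (r1) and one column (c2) fail → the flipped bit is at their intersection.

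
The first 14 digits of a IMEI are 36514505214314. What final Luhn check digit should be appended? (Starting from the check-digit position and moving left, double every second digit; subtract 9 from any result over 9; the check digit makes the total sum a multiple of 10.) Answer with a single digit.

Partial digits right→left: 4 1 3 4 1 2 5 0 5 4 1 5 6 3
Double every second digit counting from the check-digit position (so the 1st, 3rd, 5th, ... of the partial from the right).
  doubled (with −9 where >9): 8 6 2 1 1 2 3 → sum 23
  kept as-is: 1 4 2 0 4 5 3 → sum 19
Total = 23 + 19 = 42.
Check digit = (10 − (42 mod 10)) mod 10 = 8.

8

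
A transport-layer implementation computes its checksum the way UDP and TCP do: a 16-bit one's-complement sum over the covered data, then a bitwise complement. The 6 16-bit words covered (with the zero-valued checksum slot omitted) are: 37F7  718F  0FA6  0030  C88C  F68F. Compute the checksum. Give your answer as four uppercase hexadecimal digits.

8786

One's-complement addition (fold any carry out of bit 15 back into bit 0):
  0x37F7 + 0x718F = 0x0A986
  0xA986 + 0x0FA6 = 0x0B92C
  0xB92C + 0x0030 = 0x0B95C
  0xB95C + 0xC88C = 0x181E8 → wrap carry → 0x81E9
  0x81E9 + 0xF68F = 0x17878 → wrap carry → 0x7879
One's-complement sum = 0x7879.
Checksum = ~0x7879 & 0xFFFF = 0x8786.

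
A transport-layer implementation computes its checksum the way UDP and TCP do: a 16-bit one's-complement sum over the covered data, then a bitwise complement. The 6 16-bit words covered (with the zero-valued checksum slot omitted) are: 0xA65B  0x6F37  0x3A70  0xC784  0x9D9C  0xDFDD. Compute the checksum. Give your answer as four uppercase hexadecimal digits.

6AFD

One's-complement addition (fold any carry out of bit 15 back into bit 0):
  0xA65B + 0x6F37 = 0x11592 → wrap carry → 0x1593
  0x1593 + 0x3A70 = 0x05003
  0x5003 + 0xC784 = 0x11787 → wrap carry → 0x1788
  0x1788 + 0x9D9C = 0x0B524
  0xB524 + 0xDFDD = 0x19501 → wrap carry → 0x9502
One's-complement sum = 0x9502.
Checksum = ~0x9502 & 0xFFFF = 0x6AFD.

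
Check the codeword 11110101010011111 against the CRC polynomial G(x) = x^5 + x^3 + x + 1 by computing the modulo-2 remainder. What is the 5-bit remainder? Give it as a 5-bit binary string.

Modulo-2 division of 11110101010011111 by 101011:
  pos 0: 111101 XOR 101011 = 010110
  pos 1: 101100 XOR 101011 = 000111
  pos 4: 111101 XOR 101011 = 010110
  pos 5: 101100 XOR 101011 = 000111
  pos 8: 111011 XOR 101011 = 010000
  pos 9: 100001 XOR 101011 = 001010
  pos 11: 101011 XOR 101011 = 000000
Remainder = 00000 (zero — the frame passes the CRC check).

00000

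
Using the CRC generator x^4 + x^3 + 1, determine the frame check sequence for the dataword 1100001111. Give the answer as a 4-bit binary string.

Append 4 zeros: 11000011110000. Divide by 11001 (XOR where the leading bit is 1):
  pos 0: 11000 XOR 11001 = 00001
  pos 4: 10111 XOR 11001 = 01110
  pos 5: 11101 XOR 11001 = 00100
  pos 7: 10000 XOR 11001 = 01001
  pos 8: 10010 XOR 11001 = 01011
  pos 9: 10110 XOR 11001 = 01111
Remainder (last 4 bits) = 1111. This is the CRC / FCS.

1111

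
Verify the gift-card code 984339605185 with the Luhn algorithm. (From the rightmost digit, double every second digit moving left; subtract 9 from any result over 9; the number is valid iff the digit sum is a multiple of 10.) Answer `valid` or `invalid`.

From the right, keep odd positions and double even positions (subtract 9 from any doubled value over 9):
  doubled (positions 2,4,...): 7 1 3 6 8 9 → sum 34
  kept (positions 1,3,...): 5 1 0 9 3 8 → sum 26
Total = 60.
60 mod 10 = 0, so the number is valid.

valid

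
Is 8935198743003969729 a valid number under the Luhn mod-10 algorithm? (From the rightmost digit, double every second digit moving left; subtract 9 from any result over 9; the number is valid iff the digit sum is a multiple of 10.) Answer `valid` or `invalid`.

From the right, keep odd positions and double even positions (subtract 9 from any doubled value over 9):
  doubled (positions 2,4,...): 4 9 9 0 6 5 9 1 9 → sum 52
  kept (positions 1,3,...): 9 7 6 3 0 4 8 1 3 8 → sum 49
Total = 101.
101 mod 10 = 1, so the number is invalid.

invalid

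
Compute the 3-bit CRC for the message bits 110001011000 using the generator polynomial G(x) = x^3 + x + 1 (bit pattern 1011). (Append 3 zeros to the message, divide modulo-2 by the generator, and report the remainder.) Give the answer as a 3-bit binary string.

Append 3 zeros: 110001011000000. Divide by 1011 (XOR where the leading bit is 1):
  pos 0: 1100 XOR 1011 = 0111
  pos 1: 1110 XOR 1011 = 0101
  pos 2: 1011 XOR 1011 = 0000
  pos 7: 1100 XOR 1011 = 0111
  pos 8: 1110 XOR 1011 = 0101
  pos 9: 1010 XOR 1011 = 0001
Remainder (last 3 bits) = 100. This is the CRC / FCS.

100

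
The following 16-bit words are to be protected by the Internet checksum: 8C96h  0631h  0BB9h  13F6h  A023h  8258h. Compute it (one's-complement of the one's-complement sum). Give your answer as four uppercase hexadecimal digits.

One's-complement addition (fold any carry out of bit 15 back into bit 0):
  0x8C96 + 0x0631 = 0x092C7
  0x92C7 + 0x0BB9 = 0x09E80
  0x9E80 + 0x13F6 = 0x0B276
  0xB276 + 0xA023 = 0x15299 → wrap carry → 0x529A
  0x529A + 0x8258 = 0x0D4F2
One's-complement sum = 0xD4F2.
Checksum = ~0xD4F2 & 0xFFFF = 0x2B0D.

2B0D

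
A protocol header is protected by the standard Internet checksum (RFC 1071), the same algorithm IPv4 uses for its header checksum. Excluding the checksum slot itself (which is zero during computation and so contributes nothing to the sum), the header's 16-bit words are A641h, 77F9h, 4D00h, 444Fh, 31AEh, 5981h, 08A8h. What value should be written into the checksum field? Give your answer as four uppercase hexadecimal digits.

One's-complement addition (fold any carry out of bit 15 back into bit 0):
  0xA641 + 0x77F9 = 0x11E3A → wrap carry → 0x1E3B
  0x1E3B + 0x4D00 = 0x06B3B
  0x6B3B + 0x444F = 0x0AF8A
  0xAF8A + 0x31AE = 0x0E138
  0xE138 + 0x5981 = 0x13AB9 → wrap carry → 0x3ABA
  0x3ABA + 0x08A8 = 0x04362
One's-complement sum = 0x4362.
Checksum = ~0x4362 & 0xFFFF = 0xBC9D.

BC9D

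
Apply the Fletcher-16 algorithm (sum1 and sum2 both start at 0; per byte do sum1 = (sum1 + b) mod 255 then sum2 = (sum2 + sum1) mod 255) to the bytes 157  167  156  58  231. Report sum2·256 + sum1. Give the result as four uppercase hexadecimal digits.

E404

Running sums (mod 255):
  after byte 0 (157): sum1=157, sum2=157
  after byte 1 (167): sum1=69, sum2=226
  after byte 2 (156): sum1=225, sum2=196
  after byte 3 (58): sum1=28, sum2=224
  after byte 4 (231): sum1=4, sum2=228
Checksum = sum2·256 + sum1 = 228·256 + 4 = 58372 = 0xE404.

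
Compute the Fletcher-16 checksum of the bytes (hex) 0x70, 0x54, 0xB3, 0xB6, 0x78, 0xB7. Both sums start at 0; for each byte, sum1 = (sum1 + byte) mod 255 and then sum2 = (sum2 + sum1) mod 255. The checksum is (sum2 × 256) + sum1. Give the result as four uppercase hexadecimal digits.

Running sums (mod 255):
  after byte 0 (0x70): sum1=112, sum2=112
  after byte 1 (0x54): sum1=196, sum2=53
  after byte 2 (0xB3): sum1=120, sum2=173
  after byte 3 (0xB6): sum1=47, sum2=220
  after byte 4 (0x78): sum1=167, sum2=132
  after byte 5 (0xB7): sum1=95, sum2=227
Checksum = sum2·256 + sum1 = 227·256 + 95 = 58207 = 0xE35F.

E35F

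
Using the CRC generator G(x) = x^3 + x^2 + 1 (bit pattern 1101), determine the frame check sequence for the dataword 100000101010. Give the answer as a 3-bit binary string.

Append 3 zeros: 100000101010000. Divide by 1101 (XOR where the leading bit is 1):
  pos 0: 1000 XOR 1101 = 0101
  pos 1: 1010 XOR 1101 = 0111
  pos 2: 1110 XOR 1101 = 0011
  pos 4: 1110 XOR 1101 = 0011
  pos 6: 1110 XOR 1101 = 0011
  pos 8: 1110 XOR 1101 = 0011
  pos 10: 1100 XOR 1101 = 0001
Remainder (last 3 bits) = 010. This is the CRC / FCS.

010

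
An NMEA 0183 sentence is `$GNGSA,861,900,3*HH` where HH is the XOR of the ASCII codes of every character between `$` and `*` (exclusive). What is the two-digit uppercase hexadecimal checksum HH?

45

XOR the ASCII codes of the payload characters:
  'G' = 0x47 → acc = 0x47
  'N' = 0x4E → acc = 0x09
  'G' = 0x47 → acc = 0x4E
  'S' = 0x53 → acc = 0x1D
  'A' = 0x41 → acc = 0x5C
  ',' = 0x2C → acc = 0x70
  '8' = 0x38 → acc = 0x48
  '6' = 0x36 → acc = 0x7E
  '1' = 0x31 → acc = 0x4F
  ',' = 0x2C → acc = 0x63
  '9' = 0x39 → acc = 0x5A
  '0' = 0x30 → acc = 0x6A
  '0' = 0x30 → acc = 0x5A
  ',' = 0x2C → acc = 0x76
  '3' = 0x33 → acc = 0x45
Checksum = 0x45.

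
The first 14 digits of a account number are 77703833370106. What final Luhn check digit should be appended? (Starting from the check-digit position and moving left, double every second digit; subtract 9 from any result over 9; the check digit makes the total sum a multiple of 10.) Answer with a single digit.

Partial digits right→left: 6 0 1 0 7 3 3 3 8 3 0 7 7 7
Double every second digit counting from the check-digit position (so the 1st, 3rd, 5th, ... of the partial from the right).
  doubled (with −9 where >9): 3 2 5 6 7 0 5 → sum 28
  kept as-is: 0 0 3 3 3 7 7 → sum 23
Total = 28 + 23 = 51.
Check digit = (10 − (51 mod 10)) mod 10 = 9.

9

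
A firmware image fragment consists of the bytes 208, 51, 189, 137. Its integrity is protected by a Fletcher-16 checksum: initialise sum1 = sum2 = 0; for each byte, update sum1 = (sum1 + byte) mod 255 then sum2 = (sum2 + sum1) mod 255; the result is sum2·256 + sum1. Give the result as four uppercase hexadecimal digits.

Running sums (mod 255):
  after byte 0 (208): sum1=208, sum2=208
  after byte 1 (51): sum1=4, sum2=212
  after byte 2 (189): sum1=193, sum2=150
  after byte 3 (137): sum1=75, sum2=225
Checksum = sum2·256 + sum1 = 225·256 + 75 = 57675 = 0xE14B.

E14B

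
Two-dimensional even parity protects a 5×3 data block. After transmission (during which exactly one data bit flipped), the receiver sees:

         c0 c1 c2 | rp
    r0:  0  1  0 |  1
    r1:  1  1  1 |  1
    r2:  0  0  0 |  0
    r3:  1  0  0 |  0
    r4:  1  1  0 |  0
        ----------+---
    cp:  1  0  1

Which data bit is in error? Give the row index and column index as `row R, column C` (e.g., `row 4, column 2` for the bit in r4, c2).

Recompute each row's even parity and compare to rp:
  r0: data parity 1, sent rp 1 → ok
  r1: data parity 1, sent rp 1 → ok
  r2: data parity 0, sent rp 0 → ok
  r3: data parity 1, sent rp 0 → mismatch
  r4: data parity 0, sent rp 0 → ok
Recompute each column's even parity and compare to cp:
  c0: data parity 1, sent cp 1 → ok
  c1: data parity 1, sent cp 0 → mismatch
  c2: data parity 1, sent cp 1 → ok
Exactly one row (r3) and one column (c1) fail → the flipped bit is at their intersection.

row 3, column 1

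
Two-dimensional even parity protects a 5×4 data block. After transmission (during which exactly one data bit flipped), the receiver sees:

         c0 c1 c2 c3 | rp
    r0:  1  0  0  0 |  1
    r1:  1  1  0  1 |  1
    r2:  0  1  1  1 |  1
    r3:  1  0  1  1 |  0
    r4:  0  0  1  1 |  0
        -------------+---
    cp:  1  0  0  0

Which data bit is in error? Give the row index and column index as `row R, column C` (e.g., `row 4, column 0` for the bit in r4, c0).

row 3, column 2

Recompute each row's even parity and compare to rp:
  r0: data parity 1, sent rp 1 → ok
  r1: data parity 1, sent rp 1 → ok
  r2: data parity 1, sent rp 1 → ok
  r3: data parity 1, sent rp 0 → mismatch
  r4: data parity 0, sent rp 0 → ok
Recompute each column's even parity and compare to cp:
  c0: data parity 1, sent cp 1 → ok
  c1: data parity 0, sent cp 0 → ok
  c2: data parity 1, sent cp 0 → mismatch
  c3: data parity 0, sent cp 0 → ok
Exactly one row (r3) and one column (c2) fail → the flipped bit is at their intersection.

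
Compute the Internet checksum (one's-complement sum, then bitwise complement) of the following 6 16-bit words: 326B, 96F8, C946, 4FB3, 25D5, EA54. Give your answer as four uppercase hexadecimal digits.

One's-complement addition (fold any carry out of bit 15 back into bit 0):
  0x326B + 0x96F8 = 0x0C963
  0xC963 + 0xC946 = 0x192A9 → wrap carry → 0x92AA
  0x92AA + 0x4FB3 = 0x0E25D
  0xE25D + 0x25D5 = 0x10832 → wrap carry → 0x0833
  0x0833 + 0xEA54 = 0x0F287
One's-complement sum = 0xF287.
Checksum = ~0xF287 & 0xFFFF = 0x0D78.

0D78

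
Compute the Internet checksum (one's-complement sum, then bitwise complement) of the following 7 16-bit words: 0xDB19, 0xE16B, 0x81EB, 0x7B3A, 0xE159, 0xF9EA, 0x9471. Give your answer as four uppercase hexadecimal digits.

D69D

One's-complement addition (fold any carry out of bit 15 back into bit 0):
  0xDB19 + 0xE16B = 0x1BC84 → wrap carry → 0xBC85
  0xBC85 + 0x81EB = 0x13E70 → wrap carry → 0x3E71
  0x3E71 + 0x7B3A = 0x0B9AB
  0xB9AB + 0xE159 = 0x19B04 → wrap carry → 0x9B05
  0x9B05 + 0xF9EA = 0x194EF → wrap carry → 0x94F0
  0x94F0 + 0x9471 = 0x12961 → wrap carry → 0x2962
One's-complement sum = 0x2962.
Checksum = ~0x2962 & 0xFFFF = 0xD69D.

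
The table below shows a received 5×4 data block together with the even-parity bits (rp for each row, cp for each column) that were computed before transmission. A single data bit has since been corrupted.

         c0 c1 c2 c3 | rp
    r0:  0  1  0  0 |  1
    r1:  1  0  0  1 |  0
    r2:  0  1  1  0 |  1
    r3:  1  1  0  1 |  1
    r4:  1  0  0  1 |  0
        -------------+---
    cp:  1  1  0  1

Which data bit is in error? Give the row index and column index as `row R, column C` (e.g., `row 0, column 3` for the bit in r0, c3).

Recompute each row's even parity and compare to rp:
  r0: data parity 1, sent rp 1 → ok
  r1: data parity 0, sent rp 0 → ok
  r2: data parity 0, sent rp 1 → mismatch
  r3: data parity 1, sent rp 1 → ok
  r4: data parity 0, sent rp 0 → ok
Recompute each column's even parity and compare to cp:
  c0: data parity 1, sent cp 1 → ok
  c1: data parity 1, sent cp 1 → ok
  c2: data parity 1, sent cp 0 → mismatch
  c3: data parity 1, sent cp 1 → ok
Exactly one row (r2) and one column (c2) fail → the flipped bit is at their intersection.

row 2, column 2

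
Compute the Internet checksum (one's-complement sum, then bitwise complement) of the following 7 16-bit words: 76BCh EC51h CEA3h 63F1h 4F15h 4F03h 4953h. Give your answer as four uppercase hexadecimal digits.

One's-complement addition (fold any carry out of bit 15 back into bit 0):
  0x76BC + 0xEC51 = 0x1630D → wrap carry → 0x630E
  0x630E + 0xCEA3 = 0x131B1 → wrap carry → 0x31B2
  0x31B2 + 0x63F1 = 0x095A3
  0x95A3 + 0x4F15 = 0x0E4B8
  0xE4B8 + 0x4F03 = 0x133BB → wrap carry → 0x33BC
  0x33BC + 0x4953 = 0x07D0F
One's-complement sum = 0x7D0F.
Checksum = ~0x7D0F & 0xFFFF = 0x82F0.

82F0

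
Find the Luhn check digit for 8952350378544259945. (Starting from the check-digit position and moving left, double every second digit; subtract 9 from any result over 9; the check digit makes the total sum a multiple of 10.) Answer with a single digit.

Partial digits right→left: 5 4 9 9 5 2 4 4 5 8 7 3 0 5 3 2 5 9 8
Double every second digit counting from the check-digit position (so the 1st, 3rd, 5th, ... of the partial from the right).
  doubled (with −9 where >9): 1 9 1 8 1 5 0 6 1 7 → sum 39
  kept as-is: 4 9 2 4 8 3 5 2 9 → sum 46
Total = 39 + 46 = 85.
Check digit = (10 − (85 mod 10)) mod 10 = 5.

5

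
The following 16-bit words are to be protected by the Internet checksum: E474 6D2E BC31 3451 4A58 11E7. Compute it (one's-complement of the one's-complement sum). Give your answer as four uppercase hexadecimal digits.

619A

One's-complement addition (fold any carry out of bit 15 back into bit 0):
  0xE474 + 0x6D2E = 0x151A2 → wrap carry → 0x51A3
  0x51A3 + 0xBC31 = 0x10DD4 → wrap carry → 0x0DD5
  0x0DD5 + 0x3451 = 0x04226
  0x4226 + 0x4A58 = 0x08C7E
  0x8C7E + 0x11E7 = 0x09E65
One's-complement sum = 0x9E65.
Checksum = ~0x9E65 & 0xFFFF = 0x619A.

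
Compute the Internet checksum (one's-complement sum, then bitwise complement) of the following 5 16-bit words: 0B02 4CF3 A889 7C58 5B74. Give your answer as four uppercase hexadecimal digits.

One's-complement addition (fold any carry out of bit 15 back into bit 0):
  0x0B02 + 0x4CF3 = 0x057F5
  0x57F5 + 0xA889 = 0x1007E → wrap carry → 0x007F
  0x007F + 0x7C58 = 0x07CD7
  0x7CD7 + 0x5B74 = 0x0D84B
One's-complement sum = 0xD84B.
Checksum = ~0xD84B & 0xFFFF = 0x27B4.

27B4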